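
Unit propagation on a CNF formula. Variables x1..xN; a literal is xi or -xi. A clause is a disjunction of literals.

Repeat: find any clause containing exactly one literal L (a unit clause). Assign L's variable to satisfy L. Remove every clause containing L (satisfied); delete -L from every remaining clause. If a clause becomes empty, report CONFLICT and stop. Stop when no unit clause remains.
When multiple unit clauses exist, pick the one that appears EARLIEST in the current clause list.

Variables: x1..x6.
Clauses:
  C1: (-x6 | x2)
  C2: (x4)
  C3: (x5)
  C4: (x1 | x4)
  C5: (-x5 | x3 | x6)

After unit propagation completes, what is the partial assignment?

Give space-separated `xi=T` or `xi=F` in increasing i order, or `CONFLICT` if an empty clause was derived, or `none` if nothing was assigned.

unit clause [4] forces x4=T; simplify:
  satisfied 2 clause(s); 3 remain; assigned so far: [4]
unit clause [5] forces x5=T; simplify:
  drop -5 from [-5, 3, 6] -> [3, 6]
  satisfied 1 clause(s); 2 remain; assigned so far: [4, 5]

Answer: x4=T x5=T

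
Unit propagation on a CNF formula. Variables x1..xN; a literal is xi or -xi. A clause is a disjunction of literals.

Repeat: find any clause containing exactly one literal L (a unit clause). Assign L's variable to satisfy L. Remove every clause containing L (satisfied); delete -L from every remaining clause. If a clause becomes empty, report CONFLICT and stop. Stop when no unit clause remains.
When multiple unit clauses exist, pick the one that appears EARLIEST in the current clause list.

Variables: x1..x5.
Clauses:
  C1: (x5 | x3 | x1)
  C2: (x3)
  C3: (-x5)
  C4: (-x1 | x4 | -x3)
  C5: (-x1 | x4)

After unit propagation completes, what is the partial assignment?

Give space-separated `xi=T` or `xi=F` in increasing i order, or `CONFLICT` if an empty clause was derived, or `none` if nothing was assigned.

Answer: x3=T x5=F

Derivation:
unit clause [3] forces x3=T; simplify:
  drop -3 from [-1, 4, -3] -> [-1, 4]
  satisfied 2 clause(s); 3 remain; assigned so far: [3]
unit clause [-5] forces x5=F; simplify:
  satisfied 1 clause(s); 2 remain; assigned so far: [3, 5]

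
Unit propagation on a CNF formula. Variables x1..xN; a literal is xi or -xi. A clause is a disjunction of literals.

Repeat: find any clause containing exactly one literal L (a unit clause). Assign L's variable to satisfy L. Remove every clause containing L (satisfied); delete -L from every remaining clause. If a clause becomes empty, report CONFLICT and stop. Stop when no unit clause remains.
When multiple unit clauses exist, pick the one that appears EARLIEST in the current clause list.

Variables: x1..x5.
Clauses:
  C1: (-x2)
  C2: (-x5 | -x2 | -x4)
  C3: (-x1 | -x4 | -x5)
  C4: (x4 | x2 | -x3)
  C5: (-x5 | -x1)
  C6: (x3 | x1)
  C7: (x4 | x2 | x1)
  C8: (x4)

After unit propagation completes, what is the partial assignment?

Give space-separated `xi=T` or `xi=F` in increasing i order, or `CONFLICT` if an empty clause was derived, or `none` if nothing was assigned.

Answer: x2=F x4=T

Derivation:
unit clause [-2] forces x2=F; simplify:
  drop 2 from [4, 2, -3] -> [4, -3]
  drop 2 from [4, 2, 1] -> [4, 1]
  satisfied 2 clause(s); 6 remain; assigned so far: [2]
unit clause [4] forces x4=T; simplify:
  drop -4 from [-1, -4, -5] -> [-1, -5]
  satisfied 3 clause(s); 3 remain; assigned so far: [2, 4]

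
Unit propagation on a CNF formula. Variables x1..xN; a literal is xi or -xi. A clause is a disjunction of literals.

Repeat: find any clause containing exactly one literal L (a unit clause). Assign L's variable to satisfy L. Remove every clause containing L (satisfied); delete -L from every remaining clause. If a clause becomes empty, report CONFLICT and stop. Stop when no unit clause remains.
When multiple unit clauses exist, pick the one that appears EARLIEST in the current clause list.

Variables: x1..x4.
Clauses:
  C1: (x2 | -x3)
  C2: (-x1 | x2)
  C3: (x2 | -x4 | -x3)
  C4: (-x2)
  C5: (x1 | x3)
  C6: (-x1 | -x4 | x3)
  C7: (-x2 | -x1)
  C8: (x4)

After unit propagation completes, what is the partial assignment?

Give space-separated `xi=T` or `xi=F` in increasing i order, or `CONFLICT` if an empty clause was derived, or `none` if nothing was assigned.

Answer: CONFLICT

Derivation:
unit clause [-2] forces x2=F; simplify:
  drop 2 from [2, -3] -> [-3]
  drop 2 from [-1, 2] -> [-1]
  drop 2 from [2, -4, -3] -> [-4, -3]
  satisfied 2 clause(s); 6 remain; assigned so far: [2]
unit clause [-3] forces x3=F; simplify:
  drop 3 from [1, 3] -> [1]
  drop 3 from [-1, -4, 3] -> [-1, -4]
  satisfied 2 clause(s); 4 remain; assigned so far: [2, 3]
unit clause [-1] forces x1=F; simplify:
  drop 1 from [1] -> [] (empty!)
  satisfied 2 clause(s); 2 remain; assigned so far: [1, 2, 3]
CONFLICT (empty clause)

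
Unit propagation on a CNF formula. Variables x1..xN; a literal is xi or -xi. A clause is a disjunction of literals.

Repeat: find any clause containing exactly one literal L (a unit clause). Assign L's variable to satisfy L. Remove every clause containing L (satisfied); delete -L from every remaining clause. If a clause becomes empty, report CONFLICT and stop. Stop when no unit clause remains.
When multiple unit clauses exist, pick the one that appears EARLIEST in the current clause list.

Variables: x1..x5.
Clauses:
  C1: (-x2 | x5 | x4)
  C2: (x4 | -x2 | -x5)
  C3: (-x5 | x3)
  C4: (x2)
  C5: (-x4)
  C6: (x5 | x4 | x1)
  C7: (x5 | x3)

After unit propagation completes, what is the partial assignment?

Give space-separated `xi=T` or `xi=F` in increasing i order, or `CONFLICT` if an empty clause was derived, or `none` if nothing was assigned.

Answer: CONFLICT

Derivation:
unit clause [2] forces x2=T; simplify:
  drop -2 from [-2, 5, 4] -> [5, 4]
  drop -2 from [4, -2, -5] -> [4, -5]
  satisfied 1 clause(s); 6 remain; assigned so far: [2]
unit clause [-4] forces x4=F; simplify:
  drop 4 from [5, 4] -> [5]
  drop 4 from [4, -5] -> [-5]
  drop 4 from [5, 4, 1] -> [5, 1]
  satisfied 1 clause(s); 5 remain; assigned so far: [2, 4]
unit clause [5] forces x5=T; simplify:
  drop -5 from [-5] -> [] (empty!)
  drop -5 from [-5, 3] -> [3]
  satisfied 3 clause(s); 2 remain; assigned so far: [2, 4, 5]
CONFLICT (empty clause)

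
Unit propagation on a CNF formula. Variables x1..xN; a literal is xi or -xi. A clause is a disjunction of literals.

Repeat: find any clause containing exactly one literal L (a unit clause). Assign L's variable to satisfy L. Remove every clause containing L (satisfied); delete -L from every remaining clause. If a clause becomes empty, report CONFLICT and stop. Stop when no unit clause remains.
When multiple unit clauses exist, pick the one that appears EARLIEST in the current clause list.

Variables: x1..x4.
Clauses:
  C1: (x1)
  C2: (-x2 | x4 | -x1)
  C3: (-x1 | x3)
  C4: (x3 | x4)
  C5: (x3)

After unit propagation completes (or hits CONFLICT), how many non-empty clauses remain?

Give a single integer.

unit clause [1] forces x1=T; simplify:
  drop -1 from [-2, 4, -1] -> [-2, 4]
  drop -1 from [-1, 3] -> [3]
  satisfied 1 clause(s); 4 remain; assigned so far: [1]
unit clause [3] forces x3=T; simplify:
  satisfied 3 clause(s); 1 remain; assigned so far: [1, 3]

Answer: 1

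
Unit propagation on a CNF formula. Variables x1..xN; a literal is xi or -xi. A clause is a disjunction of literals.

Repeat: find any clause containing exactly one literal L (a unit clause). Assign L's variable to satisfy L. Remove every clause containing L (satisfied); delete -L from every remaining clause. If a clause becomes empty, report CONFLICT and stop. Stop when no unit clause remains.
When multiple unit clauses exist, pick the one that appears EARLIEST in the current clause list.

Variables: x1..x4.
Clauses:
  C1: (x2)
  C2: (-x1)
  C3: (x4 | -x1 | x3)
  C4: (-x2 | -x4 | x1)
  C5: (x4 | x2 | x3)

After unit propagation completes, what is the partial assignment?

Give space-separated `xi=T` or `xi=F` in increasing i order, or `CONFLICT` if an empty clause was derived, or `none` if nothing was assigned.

Answer: x1=F x2=T x4=F

Derivation:
unit clause [2] forces x2=T; simplify:
  drop -2 from [-2, -4, 1] -> [-4, 1]
  satisfied 2 clause(s); 3 remain; assigned so far: [2]
unit clause [-1] forces x1=F; simplify:
  drop 1 from [-4, 1] -> [-4]
  satisfied 2 clause(s); 1 remain; assigned so far: [1, 2]
unit clause [-4] forces x4=F; simplify:
  satisfied 1 clause(s); 0 remain; assigned so far: [1, 2, 4]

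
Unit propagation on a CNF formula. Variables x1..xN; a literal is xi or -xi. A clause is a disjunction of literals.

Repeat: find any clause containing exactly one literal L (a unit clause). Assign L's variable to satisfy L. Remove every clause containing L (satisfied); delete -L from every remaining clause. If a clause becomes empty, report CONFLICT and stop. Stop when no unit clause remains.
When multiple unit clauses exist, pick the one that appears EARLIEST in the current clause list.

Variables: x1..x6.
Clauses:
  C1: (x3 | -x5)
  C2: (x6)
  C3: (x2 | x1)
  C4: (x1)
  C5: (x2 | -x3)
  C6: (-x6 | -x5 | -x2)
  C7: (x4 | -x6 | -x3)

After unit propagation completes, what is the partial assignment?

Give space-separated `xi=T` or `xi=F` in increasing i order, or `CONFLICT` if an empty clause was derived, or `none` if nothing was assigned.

unit clause [6] forces x6=T; simplify:
  drop -6 from [-6, -5, -2] -> [-5, -2]
  drop -6 from [4, -6, -3] -> [4, -3]
  satisfied 1 clause(s); 6 remain; assigned so far: [6]
unit clause [1] forces x1=T; simplify:
  satisfied 2 clause(s); 4 remain; assigned so far: [1, 6]

Answer: x1=T x6=T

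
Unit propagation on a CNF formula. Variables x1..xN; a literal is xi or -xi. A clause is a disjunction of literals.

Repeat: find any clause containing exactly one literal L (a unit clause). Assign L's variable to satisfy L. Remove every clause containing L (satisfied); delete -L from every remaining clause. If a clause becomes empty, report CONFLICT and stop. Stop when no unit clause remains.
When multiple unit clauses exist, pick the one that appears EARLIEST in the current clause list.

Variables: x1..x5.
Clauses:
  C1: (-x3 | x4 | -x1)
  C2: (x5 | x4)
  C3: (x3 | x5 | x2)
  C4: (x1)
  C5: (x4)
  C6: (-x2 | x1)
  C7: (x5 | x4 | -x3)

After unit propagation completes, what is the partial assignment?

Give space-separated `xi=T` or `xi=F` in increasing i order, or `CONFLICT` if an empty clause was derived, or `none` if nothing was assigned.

Answer: x1=T x4=T

Derivation:
unit clause [1] forces x1=T; simplify:
  drop -1 from [-3, 4, -1] -> [-3, 4]
  satisfied 2 clause(s); 5 remain; assigned so far: [1]
unit clause [4] forces x4=T; simplify:
  satisfied 4 clause(s); 1 remain; assigned so far: [1, 4]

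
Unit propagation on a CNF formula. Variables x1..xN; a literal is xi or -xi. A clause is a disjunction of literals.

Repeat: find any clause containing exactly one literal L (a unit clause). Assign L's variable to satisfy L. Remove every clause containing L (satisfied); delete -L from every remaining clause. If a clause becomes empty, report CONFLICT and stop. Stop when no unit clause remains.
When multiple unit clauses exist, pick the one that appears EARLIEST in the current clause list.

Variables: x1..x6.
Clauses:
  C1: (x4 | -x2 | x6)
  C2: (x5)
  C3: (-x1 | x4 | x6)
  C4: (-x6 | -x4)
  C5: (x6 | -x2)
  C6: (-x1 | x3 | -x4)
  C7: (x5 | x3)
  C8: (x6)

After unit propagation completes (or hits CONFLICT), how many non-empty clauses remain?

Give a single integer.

unit clause [5] forces x5=T; simplify:
  satisfied 2 clause(s); 6 remain; assigned so far: [5]
unit clause [6] forces x6=T; simplify:
  drop -6 from [-6, -4] -> [-4]
  satisfied 4 clause(s); 2 remain; assigned so far: [5, 6]
unit clause [-4] forces x4=F; simplify:
  satisfied 2 clause(s); 0 remain; assigned so far: [4, 5, 6]

Answer: 0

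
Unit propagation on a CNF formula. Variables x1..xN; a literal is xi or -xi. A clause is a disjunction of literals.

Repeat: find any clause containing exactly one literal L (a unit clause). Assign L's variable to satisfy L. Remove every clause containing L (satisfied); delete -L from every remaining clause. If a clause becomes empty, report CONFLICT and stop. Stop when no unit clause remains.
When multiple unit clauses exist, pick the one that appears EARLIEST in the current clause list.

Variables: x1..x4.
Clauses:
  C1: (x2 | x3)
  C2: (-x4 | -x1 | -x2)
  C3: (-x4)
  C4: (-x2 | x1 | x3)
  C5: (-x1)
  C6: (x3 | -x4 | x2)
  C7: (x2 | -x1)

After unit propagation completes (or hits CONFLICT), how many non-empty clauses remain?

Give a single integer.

Answer: 2

Derivation:
unit clause [-4] forces x4=F; simplify:
  satisfied 3 clause(s); 4 remain; assigned so far: [4]
unit clause [-1] forces x1=F; simplify:
  drop 1 from [-2, 1, 3] -> [-2, 3]
  satisfied 2 clause(s); 2 remain; assigned so far: [1, 4]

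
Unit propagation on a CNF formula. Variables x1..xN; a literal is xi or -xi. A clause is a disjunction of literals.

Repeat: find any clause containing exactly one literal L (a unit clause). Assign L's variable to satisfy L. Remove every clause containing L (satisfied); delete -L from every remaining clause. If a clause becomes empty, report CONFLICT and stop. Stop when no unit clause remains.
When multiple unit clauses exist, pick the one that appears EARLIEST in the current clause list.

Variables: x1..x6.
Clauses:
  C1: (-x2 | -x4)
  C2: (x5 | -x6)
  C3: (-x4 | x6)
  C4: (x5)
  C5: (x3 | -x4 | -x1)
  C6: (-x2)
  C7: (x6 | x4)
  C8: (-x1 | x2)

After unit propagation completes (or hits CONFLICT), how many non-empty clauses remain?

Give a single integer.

unit clause [5] forces x5=T; simplify:
  satisfied 2 clause(s); 6 remain; assigned so far: [5]
unit clause [-2] forces x2=F; simplify:
  drop 2 from [-1, 2] -> [-1]
  satisfied 2 clause(s); 4 remain; assigned so far: [2, 5]
unit clause [-1] forces x1=F; simplify:
  satisfied 2 clause(s); 2 remain; assigned so far: [1, 2, 5]

Answer: 2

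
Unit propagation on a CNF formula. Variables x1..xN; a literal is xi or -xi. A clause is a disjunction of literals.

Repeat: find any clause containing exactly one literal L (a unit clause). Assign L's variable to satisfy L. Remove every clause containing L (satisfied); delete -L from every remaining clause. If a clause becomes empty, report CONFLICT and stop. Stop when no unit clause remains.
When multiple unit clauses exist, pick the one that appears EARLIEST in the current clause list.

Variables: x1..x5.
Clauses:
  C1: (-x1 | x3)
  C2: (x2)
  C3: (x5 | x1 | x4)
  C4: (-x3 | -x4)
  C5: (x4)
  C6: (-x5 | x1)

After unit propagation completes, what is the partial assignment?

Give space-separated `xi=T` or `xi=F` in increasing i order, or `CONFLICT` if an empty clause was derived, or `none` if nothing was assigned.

Answer: x1=F x2=T x3=F x4=T x5=F

Derivation:
unit clause [2] forces x2=T; simplify:
  satisfied 1 clause(s); 5 remain; assigned so far: [2]
unit clause [4] forces x4=T; simplify:
  drop -4 from [-3, -4] -> [-3]
  satisfied 2 clause(s); 3 remain; assigned so far: [2, 4]
unit clause [-3] forces x3=F; simplify:
  drop 3 from [-1, 3] -> [-1]
  satisfied 1 clause(s); 2 remain; assigned so far: [2, 3, 4]
unit clause [-1] forces x1=F; simplify:
  drop 1 from [-5, 1] -> [-5]
  satisfied 1 clause(s); 1 remain; assigned so far: [1, 2, 3, 4]
unit clause [-5] forces x5=F; simplify:
  satisfied 1 clause(s); 0 remain; assigned so far: [1, 2, 3, 4, 5]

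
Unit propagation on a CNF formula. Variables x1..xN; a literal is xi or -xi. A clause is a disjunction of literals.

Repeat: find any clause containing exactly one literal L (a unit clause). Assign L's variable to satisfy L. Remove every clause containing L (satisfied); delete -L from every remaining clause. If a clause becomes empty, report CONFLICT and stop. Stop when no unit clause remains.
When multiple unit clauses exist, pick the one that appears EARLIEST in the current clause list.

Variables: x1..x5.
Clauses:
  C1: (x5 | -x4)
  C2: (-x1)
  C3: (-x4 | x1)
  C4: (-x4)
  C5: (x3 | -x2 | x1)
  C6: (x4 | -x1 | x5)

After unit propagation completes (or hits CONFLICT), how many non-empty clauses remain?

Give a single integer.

Answer: 1

Derivation:
unit clause [-1] forces x1=F; simplify:
  drop 1 from [-4, 1] -> [-4]
  drop 1 from [3, -2, 1] -> [3, -2]
  satisfied 2 clause(s); 4 remain; assigned so far: [1]
unit clause [-4] forces x4=F; simplify:
  satisfied 3 clause(s); 1 remain; assigned so far: [1, 4]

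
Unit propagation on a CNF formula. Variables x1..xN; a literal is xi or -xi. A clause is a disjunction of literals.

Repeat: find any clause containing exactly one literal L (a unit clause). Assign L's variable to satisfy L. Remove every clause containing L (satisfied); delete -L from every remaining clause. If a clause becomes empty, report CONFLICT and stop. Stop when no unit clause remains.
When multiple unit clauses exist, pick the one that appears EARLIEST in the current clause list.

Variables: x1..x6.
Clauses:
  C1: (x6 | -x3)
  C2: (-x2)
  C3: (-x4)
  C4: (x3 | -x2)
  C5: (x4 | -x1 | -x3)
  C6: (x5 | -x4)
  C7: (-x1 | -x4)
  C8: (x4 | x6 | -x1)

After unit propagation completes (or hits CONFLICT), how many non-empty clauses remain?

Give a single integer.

Answer: 3

Derivation:
unit clause [-2] forces x2=F; simplify:
  satisfied 2 clause(s); 6 remain; assigned so far: [2]
unit clause [-4] forces x4=F; simplify:
  drop 4 from [4, -1, -3] -> [-1, -3]
  drop 4 from [4, 6, -1] -> [6, -1]
  satisfied 3 clause(s); 3 remain; assigned so far: [2, 4]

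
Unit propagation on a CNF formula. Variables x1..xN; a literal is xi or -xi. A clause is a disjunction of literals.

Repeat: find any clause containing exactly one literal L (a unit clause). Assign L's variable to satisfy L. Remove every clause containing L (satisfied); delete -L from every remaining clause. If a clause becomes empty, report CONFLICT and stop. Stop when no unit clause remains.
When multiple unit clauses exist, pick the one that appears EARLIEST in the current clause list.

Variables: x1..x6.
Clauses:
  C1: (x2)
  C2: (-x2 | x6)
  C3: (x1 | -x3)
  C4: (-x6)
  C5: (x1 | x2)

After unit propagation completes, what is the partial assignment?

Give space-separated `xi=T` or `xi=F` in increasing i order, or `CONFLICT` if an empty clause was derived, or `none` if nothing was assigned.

Answer: CONFLICT

Derivation:
unit clause [2] forces x2=T; simplify:
  drop -2 from [-2, 6] -> [6]
  satisfied 2 clause(s); 3 remain; assigned so far: [2]
unit clause [6] forces x6=T; simplify:
  drop -6 from [-6] -> [] (empty!)
  satisfied 1 clause(s); 2 remain; assigned so far: [2, 6]
CONFLICT (empty clause)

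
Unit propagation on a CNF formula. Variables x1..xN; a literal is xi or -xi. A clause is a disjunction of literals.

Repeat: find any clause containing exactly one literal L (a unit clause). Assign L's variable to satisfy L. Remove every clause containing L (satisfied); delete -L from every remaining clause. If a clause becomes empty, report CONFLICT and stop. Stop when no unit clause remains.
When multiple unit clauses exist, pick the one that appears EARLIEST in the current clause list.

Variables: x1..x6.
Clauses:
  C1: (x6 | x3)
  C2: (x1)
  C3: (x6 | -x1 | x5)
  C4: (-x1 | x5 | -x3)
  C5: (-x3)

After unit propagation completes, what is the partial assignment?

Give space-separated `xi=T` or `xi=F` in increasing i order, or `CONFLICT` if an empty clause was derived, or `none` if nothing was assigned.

Answer: x1=T x3=F x6=T

Derivation:
unit clause [1] forces x1=T; simplify:
  drop -1 from [6, -1, 5] -> [6, 5]
  drop -1 from [-1, 5, -3] -> [5, -3]
  satisfied 1 clause(s); 4 remain; assigned so far: [1]
unit clause [-3] forces x3=F; simplify:
  drop 3 from [6, 3] -> [6]
  satisfied 2 clause(s); 2 remain; assigned so far: [1, 3]
unit clause [6] forces x6=T; simplify:
  satisfied 2 clause(s); 0 remain; assigned so far: [1, 3, 6]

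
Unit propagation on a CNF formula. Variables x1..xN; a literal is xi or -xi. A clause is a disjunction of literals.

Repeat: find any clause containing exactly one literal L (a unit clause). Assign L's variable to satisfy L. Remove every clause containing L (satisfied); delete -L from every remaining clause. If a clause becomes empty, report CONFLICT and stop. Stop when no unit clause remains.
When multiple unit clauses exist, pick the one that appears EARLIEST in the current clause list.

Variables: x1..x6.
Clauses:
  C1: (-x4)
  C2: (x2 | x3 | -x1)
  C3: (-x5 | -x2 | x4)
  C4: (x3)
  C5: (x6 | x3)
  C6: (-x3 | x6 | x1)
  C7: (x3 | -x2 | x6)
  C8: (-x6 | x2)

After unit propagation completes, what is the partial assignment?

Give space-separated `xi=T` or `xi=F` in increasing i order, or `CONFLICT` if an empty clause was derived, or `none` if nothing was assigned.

Answer: x3=T x4=F

Derivation:
unit clause [-4] forces x4=F; simplify:
  drop 4 from [-5, -2, 4] -> [-5, -2]
  satisfied 1 clause(s); 7 remain; assigned so far: [4]
unit clause [3] forces x3=T; simplify:
  drop -3 from [-3, 6, 1] -> [6, 1]
  satisfied 4 clause(s); 3 remain; assigned so far: [3, 4]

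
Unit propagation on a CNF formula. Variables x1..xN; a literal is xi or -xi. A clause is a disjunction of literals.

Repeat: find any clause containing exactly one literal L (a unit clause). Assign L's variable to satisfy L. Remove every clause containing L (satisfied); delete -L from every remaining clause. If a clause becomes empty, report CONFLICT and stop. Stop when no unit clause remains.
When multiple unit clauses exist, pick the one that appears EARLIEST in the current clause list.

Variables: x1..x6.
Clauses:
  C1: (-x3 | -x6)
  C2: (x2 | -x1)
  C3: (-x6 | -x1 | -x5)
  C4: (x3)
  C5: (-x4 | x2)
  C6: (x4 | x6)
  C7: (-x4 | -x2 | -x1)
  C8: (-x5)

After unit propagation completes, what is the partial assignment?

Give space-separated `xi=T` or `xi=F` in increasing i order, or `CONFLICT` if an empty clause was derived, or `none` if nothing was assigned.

unit clause [3] forces x3=T; simplify:
  drop -3 from [-3, -6] -> [-6]
  satisfied 1 clause(s); 7 remain; assigned so far: [3]
unit clause [-6] forces x6=F; simplify:
  drop 6 from [4, 6] -> [4]
  satisfied 2 clause(s); 5 remain; assigned so far: [3, 6]
unit clause [4] forces x4=T; simplify:
  drop -4 from [-4, 2] -> [2]
  drop -4 from [-4, -2, -1] -> [-2, -1]
  satisfied 1 clause(s); 4 remain; assigned so far: [3, 4, 6]
unit clause [2] forces x2=T; simplify:
  drop -2 from [-2, -1] -> [-1]
  satisfied 2 clause(s); 2 remain; assigned so far: [2, 3, 4, 6]
unit clause [-1] forces x1=F; simplify:
  satisfied 1 clause(s); 1 remain; assigned so far: [1, 2, 3, 4, 6]
unit clause [-5] forces x5=F; simplify:
  satisfied 1 clause(s); 0 remain; assigned so far: [1, 2, 3, 4, 5, 6]

Answer: x1=F x2=T x3=T x4=T x5=F x6=F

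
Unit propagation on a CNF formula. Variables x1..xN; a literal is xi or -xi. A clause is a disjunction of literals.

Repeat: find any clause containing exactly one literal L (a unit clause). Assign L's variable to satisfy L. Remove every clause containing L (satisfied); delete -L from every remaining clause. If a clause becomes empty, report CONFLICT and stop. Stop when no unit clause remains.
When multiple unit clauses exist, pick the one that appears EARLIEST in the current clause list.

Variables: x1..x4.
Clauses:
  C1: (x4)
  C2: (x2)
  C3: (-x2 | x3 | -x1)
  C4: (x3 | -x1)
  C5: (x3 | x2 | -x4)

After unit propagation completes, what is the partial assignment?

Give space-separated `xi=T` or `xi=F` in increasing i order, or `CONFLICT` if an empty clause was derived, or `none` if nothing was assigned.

Answer: x2=T x4=T

Derivation:
unit clause [4] forces x4=T; simplify:
  drop -4 from [3, 2, -4] -> [3, 2]
  satisfied 1 clause(s); 4 remain; assigned so far: [4]
unit clause [2] forces x2=T; simplify:
  drop -2 from [-2, 3, -1] -> [3, -1]
  satisfied 2 clause(s); 2 remain; assigned so far: [2, 4]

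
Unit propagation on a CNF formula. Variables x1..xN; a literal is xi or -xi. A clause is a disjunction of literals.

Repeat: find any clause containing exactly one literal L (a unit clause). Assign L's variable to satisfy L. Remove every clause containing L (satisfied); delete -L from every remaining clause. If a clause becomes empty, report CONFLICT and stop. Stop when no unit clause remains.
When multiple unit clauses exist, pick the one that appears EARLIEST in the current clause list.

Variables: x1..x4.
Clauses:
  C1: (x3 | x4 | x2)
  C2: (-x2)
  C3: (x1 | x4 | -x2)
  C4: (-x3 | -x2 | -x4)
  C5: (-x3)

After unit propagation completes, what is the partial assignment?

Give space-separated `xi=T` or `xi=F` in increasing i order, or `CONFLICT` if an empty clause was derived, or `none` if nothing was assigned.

unit clause [-2] forces x2=F; simplify:
  drop 2 from [3, 4, 2] -> [3, 4]
  satisfied 3 clause(s); 2 remain; assigned so far: [2]
unit clause [-3] forces x3=F; simplify:
  drop 3 from [3, 4] -> [4]
  satisfied 1 clause(s); 1 remain; assigned so far: [2, 3]
unit clause [4] forces x4=T; simplify:
  satisfied 1 clause(s); 0 remain; assigned so far: [2, 3, 4]

Answer: x2=F x3=F x4=T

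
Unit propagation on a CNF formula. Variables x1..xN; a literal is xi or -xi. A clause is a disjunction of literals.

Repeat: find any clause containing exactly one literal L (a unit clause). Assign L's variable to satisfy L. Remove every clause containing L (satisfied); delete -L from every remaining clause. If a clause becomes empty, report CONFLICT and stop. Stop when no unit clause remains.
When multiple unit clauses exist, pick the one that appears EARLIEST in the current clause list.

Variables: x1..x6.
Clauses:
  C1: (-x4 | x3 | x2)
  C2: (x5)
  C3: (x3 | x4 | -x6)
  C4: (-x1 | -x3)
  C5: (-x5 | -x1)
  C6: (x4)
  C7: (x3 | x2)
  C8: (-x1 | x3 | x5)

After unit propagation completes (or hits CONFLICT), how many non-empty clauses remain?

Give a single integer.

unit clause [5] forces x5=T; simplify:
  drop -5 from [-5, -1] -> [-1]
  satisfied 2 clause(s); 6 remain; assigned so far: [5]
unit clause [-1] forces x1=F; simplify:
  satisfied 2 clause(s); 4 remain; assigned so far: [1, 5]
unit clause [4] forces x4=T; simplify:
  drop -4 from [-4, 3, 2] -> [3, 2]
  satisfied 2 clause(s); 2 remain; assigned so far: [1, 4, 5]

Answer: 2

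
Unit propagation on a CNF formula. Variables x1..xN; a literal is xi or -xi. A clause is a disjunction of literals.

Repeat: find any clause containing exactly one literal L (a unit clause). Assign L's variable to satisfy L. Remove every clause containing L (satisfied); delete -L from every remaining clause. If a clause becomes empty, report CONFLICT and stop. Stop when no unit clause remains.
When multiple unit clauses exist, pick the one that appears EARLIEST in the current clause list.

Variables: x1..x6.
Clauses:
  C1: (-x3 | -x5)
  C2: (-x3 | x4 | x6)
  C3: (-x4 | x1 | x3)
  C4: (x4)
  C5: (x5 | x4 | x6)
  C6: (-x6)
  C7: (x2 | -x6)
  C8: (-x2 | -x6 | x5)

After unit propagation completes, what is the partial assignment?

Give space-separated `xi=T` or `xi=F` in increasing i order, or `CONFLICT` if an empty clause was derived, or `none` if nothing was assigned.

unit clause [4] forces x4=T; simplify:
  drop -4 from [-4, 1, 3] -> [1, 3]
  satisfied 3 clause(s); 5 remain; assigned so far: [4]
unit clause [-6] forces x6=F; simplify:
  satisfied 3 clause(s); 2 remain; assigned so far: [4, 6]

Answer: x4=T x6=F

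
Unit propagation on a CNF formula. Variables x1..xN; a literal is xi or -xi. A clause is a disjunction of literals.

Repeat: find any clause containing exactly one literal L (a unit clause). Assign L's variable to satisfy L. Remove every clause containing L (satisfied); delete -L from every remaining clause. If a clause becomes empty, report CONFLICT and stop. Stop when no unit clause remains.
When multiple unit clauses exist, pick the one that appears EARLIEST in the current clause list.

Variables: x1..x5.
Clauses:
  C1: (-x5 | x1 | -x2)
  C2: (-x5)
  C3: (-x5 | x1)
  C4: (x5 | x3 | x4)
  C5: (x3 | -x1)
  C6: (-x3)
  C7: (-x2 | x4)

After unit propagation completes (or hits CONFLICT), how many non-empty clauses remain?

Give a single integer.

Answer: 0

Derivation:
unit clause [-5] forces x5=F; simplify:
  drop 5 from [5, 3, 4] -> [3, 4]
  satisfied 3 clause(s); 4 remain; assigned so far: [5]
unit clause [-3] forces x3=F; simplify:
  drop 3 from [3, 4] -> [4]
  drop 3 from [3, -1] -> [-1]
  satisfied 1 clause(s); 3 remain; assigned so far: [3, 5]
unit clause [4] forces x4=T; simplify:
  satisfied 2 clause(s); 1 remain; assigned so far: [3, 4, 5]
unit clause [-1] forces x1=F; simplify:
  satisfied 1 clause(s); 0 remain; assigned so far: [1, 3, 4, 5]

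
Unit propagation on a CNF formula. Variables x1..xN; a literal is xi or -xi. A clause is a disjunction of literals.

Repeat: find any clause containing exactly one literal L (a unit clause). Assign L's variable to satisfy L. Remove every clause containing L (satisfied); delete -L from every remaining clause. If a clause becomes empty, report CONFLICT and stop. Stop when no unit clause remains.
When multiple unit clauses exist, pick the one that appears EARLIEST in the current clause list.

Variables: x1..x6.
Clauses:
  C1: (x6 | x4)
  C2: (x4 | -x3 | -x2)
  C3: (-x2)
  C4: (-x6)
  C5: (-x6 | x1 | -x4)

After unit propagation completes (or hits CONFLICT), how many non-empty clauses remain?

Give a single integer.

unit clause [-2] forces x2=F; simplify:
  satisfied 2 clause(s); 3 remain; assigned so far: [2]
unit clause [-6] forces x6=F; simplify:
  drop 6 from [6, 4] -> [4]
  satisfied 2 clause(s); 1 remain; assigned so far: [2, 6]
unit clause [4] forces x4=T; simplify:
  satisfied 1 clause(s); 0 remain; assigned so far: [2, 4, 6]

Answer: 0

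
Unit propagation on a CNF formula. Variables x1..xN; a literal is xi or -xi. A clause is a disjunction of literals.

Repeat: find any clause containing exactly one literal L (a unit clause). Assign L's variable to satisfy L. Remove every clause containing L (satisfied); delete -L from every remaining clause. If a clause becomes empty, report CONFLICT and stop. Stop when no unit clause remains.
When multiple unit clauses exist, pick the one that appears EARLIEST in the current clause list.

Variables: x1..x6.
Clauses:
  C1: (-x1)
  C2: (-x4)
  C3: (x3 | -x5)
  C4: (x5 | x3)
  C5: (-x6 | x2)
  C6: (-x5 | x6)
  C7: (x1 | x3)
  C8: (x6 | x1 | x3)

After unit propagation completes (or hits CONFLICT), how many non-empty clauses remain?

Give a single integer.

unit clause [-1] forces x1=F; simplify:
  drop 1 from [1, 3] -> [3]
  drop 1 from [6, 1, 3] -> [6, 3]
  satisfied 1 clause(s); 7 remain; assigned so far: [1]
unit clause [-4] forces x4=F; simplify:
  satisfied 1 clause(s); 6 remain; assigned so far: [1, 4]
unit clause [3] forces x3=T; simplify:
  satisfied 4 clause(s); 2 remain; assigned so far: [1, 3, 4]

Answer: 2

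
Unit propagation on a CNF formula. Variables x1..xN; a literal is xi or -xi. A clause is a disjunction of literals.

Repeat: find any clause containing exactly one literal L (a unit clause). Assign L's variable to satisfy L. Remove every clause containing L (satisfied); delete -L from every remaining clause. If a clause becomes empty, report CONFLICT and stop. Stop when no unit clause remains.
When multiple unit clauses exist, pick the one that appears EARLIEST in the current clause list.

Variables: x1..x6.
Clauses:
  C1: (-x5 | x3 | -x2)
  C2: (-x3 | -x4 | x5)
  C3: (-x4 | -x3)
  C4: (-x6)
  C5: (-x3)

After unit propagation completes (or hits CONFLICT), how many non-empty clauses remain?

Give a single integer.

Answer: 1

Derivation:
unit clause [-6] forces x6=F; simplify:
  satisfied 1 clause(s); 4 remain; assigned so far: [6]
unit clause [-3] forces x3=F; simplify:
  drop 3 from [-5, 3, -2] -> [-5, -2]
  satisfied 3 clause(s); 1 remain; assigned so far: [3, 6]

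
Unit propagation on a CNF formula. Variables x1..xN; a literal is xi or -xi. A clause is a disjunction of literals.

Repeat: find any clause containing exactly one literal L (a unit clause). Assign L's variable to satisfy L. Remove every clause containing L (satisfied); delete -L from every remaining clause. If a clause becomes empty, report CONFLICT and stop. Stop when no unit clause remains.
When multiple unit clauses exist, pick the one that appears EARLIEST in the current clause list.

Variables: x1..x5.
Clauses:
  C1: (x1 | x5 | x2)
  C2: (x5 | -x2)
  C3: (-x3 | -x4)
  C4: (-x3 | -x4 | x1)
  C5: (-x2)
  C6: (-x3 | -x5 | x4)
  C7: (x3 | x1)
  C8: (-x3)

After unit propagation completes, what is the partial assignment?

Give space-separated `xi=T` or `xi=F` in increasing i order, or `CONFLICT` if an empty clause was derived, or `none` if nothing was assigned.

unit clause [-2] forces x2=F; simplify:
  drop 2 from [1, 5, 2] -> [1, 5]
  satisfied 2 clause(s); 6 remain; assigned so far: [2]
unit clause [-3] forces x3=F; simplify:
  drop 3 from [3, 1] -> [1]
  satisfied 4 clause(s); 2 remain; assigned so far: [2, 3]
unit clause [1] forces x1=T; simplify:
  satisfied 2 clause(s); 0 remain; assigned so far: [1, 2, 3]

Answer: x1=T x2=F x3=F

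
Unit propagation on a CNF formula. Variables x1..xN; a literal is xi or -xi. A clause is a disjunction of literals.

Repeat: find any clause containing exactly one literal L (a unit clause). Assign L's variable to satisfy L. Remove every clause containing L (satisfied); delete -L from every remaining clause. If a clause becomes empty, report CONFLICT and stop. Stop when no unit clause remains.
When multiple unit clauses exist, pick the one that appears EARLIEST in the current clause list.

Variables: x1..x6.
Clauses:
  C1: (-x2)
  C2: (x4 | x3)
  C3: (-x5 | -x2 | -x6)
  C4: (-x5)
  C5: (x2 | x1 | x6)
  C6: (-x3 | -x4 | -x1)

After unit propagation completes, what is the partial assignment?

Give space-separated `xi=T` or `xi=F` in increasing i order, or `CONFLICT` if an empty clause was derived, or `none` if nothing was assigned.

unit clause [-2] forces x2=F; simplify:
  drop 2 from [2, 1, 6] -> [1, 6]
  satisfied 2 clause(s); 4 remain; assigned so far: [2]
unit clause [-5] forces x5=F; simplify:
  satisfied 1 clause(s); 3 remain; assigned so far: [2, 5]

Answer: x2=F x5=F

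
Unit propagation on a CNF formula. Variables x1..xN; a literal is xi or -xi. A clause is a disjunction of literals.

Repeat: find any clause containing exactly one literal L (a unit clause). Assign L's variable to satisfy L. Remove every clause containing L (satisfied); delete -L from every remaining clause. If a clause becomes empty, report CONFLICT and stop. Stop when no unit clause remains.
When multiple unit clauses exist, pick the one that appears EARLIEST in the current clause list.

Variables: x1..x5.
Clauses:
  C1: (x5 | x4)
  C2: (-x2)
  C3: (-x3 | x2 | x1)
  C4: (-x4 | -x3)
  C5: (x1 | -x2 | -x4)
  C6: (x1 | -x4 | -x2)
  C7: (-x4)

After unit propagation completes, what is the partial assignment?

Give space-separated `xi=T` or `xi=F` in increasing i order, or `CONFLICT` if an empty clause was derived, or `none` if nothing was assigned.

Answer: x2=F x4=F x5=T

Derivation:
unit clause [-2] forces x2=F; simplify:
  drop 2 from [-3, 2, 1] -> [-3, 1]
  satisfied 3 clause(s); 4 remain; assigned so far: [2]
unit clause [-4] forces x4=F; simplify:
  drop 4 from [5, 4] -> [5]
  satisfied 2 clause(s); 2 remain; assigned so far: [2, 4]
unit clause [5] forces x5=T; simplify:
  satisfied 1 clause(s); 1 remain; assigned so far: [2, 4, 5]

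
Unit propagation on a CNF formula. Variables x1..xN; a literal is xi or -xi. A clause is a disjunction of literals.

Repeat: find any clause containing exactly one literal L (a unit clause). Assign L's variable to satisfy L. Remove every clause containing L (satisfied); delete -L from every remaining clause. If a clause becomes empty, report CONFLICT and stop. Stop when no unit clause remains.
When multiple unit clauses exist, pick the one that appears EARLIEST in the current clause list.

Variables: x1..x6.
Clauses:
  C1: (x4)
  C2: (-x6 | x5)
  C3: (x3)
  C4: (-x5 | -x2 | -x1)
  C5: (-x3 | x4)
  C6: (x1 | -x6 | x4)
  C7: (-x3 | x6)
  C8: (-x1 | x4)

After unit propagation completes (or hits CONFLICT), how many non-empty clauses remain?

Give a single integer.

unit clause [4] forces x4=T; simplify:
  satisfied 4 clause(s); 4 remain; assigned so far: [4]
unit clause [3] forces x3=T; simplify:
  drop -3 from [-3, 6] -> [6]
  satisfied 1 clause(s); 3 remain; assigned so far: [3, 4]
unit clause [6] forces x6=T; simplify:
  drop -6 from [-6, 5] -> [5]
  satisfied 1 clause(s); 2 remain; assigned so far: [3, 4, 6]
unit clause [5] forces x5=T; simplify:
  drop -5 from [-5, -2, -1] -> [-2, -1]
  satisfied 1 clause(s); 1 remain; assigned so far: [3, 4, 5, 6]

Answer: 1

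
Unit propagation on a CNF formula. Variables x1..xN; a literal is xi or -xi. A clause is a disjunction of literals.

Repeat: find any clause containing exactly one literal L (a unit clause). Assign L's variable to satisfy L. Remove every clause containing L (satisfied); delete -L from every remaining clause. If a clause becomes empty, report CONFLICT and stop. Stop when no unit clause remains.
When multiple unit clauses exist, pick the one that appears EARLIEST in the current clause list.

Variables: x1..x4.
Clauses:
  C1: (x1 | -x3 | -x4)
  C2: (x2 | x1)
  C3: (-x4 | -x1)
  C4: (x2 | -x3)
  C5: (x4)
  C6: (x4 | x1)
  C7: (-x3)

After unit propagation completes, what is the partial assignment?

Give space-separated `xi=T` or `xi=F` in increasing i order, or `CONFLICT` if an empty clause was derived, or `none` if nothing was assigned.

Answer: x1=F x2=T x3=F x4=T

Derivation:
unit clause [4] forces x4=T; simplify:
  drop -4 from [1, -3, -4] -> [1, -3]
  drop -4 from [-4, -1] -> [-1]
  satisfied 2 clause(s); 5 remain; assigned so far: [4]
unit clause [-1] forces x1=F; simplify:
  drop 1 from [1, -3] -> [-3]
  drop 1 from [2, 1] -> [2]
  satisfied 1 clause(s); 4 remain; assigned so far: [1, 4]
unit clause [-3] forces x3=F; simplify:
  satisfied 3 clause(s); 1 remain; assigned so far: [1, 3, 4]
unit clause [2] forces x2=T; simplify:
  satisfied 1 clause(s); 0 remain; assigned so far: [1, 2, 3, 4]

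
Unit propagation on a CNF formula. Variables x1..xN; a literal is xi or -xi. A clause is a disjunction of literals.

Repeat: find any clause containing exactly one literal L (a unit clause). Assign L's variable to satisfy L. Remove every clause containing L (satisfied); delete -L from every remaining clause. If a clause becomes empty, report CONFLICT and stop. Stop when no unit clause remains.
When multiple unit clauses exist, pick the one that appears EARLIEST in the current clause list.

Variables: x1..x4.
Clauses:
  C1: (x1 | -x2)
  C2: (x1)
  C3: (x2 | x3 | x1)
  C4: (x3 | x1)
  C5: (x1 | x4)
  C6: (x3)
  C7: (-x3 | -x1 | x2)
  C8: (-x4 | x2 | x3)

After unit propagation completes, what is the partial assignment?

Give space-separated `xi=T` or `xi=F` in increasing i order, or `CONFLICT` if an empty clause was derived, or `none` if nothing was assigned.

unit clause [1] forces x1=T; simplify:
  drop -1 from [-3, -1, 2] -> [-3, 2]
  satisfied 5 clause(s); 3 remain; assigned so far: [1]
unit clause [3] forces x3=T; simplify:
  drop -3 from [-3, 2] -> [2]
  satisfied 2 clause(s); 1 remain; assigned so far: [1, 3]
unit clause [2] forces x2=T; simplify:
  satisfied 1 clause(s); 0 remain; assigned so far: [1, 2, 3]

Answer: x1=T x2=T x3=T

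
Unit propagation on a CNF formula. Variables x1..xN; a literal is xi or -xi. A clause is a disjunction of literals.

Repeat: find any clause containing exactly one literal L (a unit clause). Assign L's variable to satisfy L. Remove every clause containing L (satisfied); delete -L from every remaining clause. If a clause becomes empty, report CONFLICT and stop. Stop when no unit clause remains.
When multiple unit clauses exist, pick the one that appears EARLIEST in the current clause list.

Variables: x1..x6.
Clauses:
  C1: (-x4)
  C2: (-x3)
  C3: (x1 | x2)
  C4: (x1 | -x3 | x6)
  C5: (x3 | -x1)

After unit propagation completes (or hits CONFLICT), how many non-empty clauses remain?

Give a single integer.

unit clause [-4] forces x4=F; simplify:
  satisfied 1 clause(s); 4 remain; assigned so far: [4]
unit clause [-3] forces x3=F; simplify:
  drop 3 from [3, -1] -> [-1]
  satisfied 2 clause(s); 2 remain; assigned so far: [3, 4]
unit clause [-1] forces x1=F; simplify:
  drop 1 from [1, 2] -> [2]
  satisfied 1 clause(s); 1 remain; assigned so far: [1, 3, 4]
unit clause [2] forces x2=T; simplify:
  satisfied 1 clause(s); 0 remain; assigned so far: [1, 2, 3, 4]

Answer: 0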